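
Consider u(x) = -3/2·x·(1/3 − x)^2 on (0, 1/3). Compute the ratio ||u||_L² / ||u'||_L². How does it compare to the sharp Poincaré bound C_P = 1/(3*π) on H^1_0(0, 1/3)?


||u||_L² / ||u'||_L² = sqrt(14)/42 < C_P = 1/(3*π).

u(x) = -3/2·x·(1/3 − x)^2, so u'(x) = (1 - 9*x)*(3*x - 1)/6.
u(x) = -3/2·x·(1/3 − x)^2 vanishes at x = 0 and x = 1/3, so u ∈ H^1_0(0, 1/3). Differentiate via the product rule and integrate the resulting polynomials term by term.
  ∫_0^1/3 u² dx = ∫_0^1/3 (9*x^6/4 - 3*x^5 + 3*x^4/2 - x^3/3 + x^2/36) dx. Term by term:
    ∫_0^1/3 9*x^6/4 dx = 1/6804;  ∫_0^1/3 -3*x^5 dx = -1/1458;  ∫_0^1/3 3*x^4/2 dx = 1/810;
    ∫_0^1/3 -x^3/3 dx = -1/972;  ∫_0^1/3 x^2/36 dx = 1/2916.
  Sum: 1/6804 − 1/1458 + 1/810 − 1/972 + 1/2916 = 1/102060.
  ∫_0^1/3 (u')² dx = ∫_0^1/3 (81*x^4/4 - 18*x^3 + 11*x^2/2 - 2*x/3 + 1/36) dx. Term by term:
    ∫_0^1/3 81*x^4/4 dx = 1/60;  ∫_0^1/3 -18*x^3 dx = -1/18;  ∫_0^1/3 11*x^2/2 dx = 11/162;
    ∫_0^1/3 -2*x/3 dx = -1/27;  ∫_0^1/3 1/36 dx = 1/108.
  Sum: 1/60 − 1/18 + 11/162 − 1/27 + 1/108 = 1/810.
∫_0^1/3 u² dx = 1/102060, so ||u||_L² = sqrt(35)/1890.
∫_0^1/3 (u')² dx = 1/810, so ||u'||_L² = sqrt(10)/90.
Ratio ||u||_L² / ||u'||_L² = sqrt(14)/42.
Sharp Poincaré constant on H^1_0(0, 1/3) is C_P = L/π = 1/(3*π), achieved by sin(3*π·x).
A polynomial bump cannot attain the sharp Poincaré constant (only the first sine eigenfunction does), so the ratio is strictly less than C_P, consistent with ||u||_L² ≤ C_P ||u'||_L².


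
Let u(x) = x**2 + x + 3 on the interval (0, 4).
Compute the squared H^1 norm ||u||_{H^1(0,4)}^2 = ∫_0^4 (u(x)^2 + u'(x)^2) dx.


||u||_{H^1}^2 = 10312/15

The H^1 norm (squared) on an interval (0, L) is
  ||u||_{H^1}^2 = ∫_0^L u(x)^2 dx + ∫_0^L u'(x)^2 dx.
Compute u'(x) = 2*x + 1.
Then u(x)^2 = x**4 + 2*x**3 + 7*x**2 + 6*x + 9 and u'(x)^2 = 4*x**2 + 4*x + 1.
Integrate each monomial from 0 to 4 using ∫_0^4 c·x^n dx = c·4^(n+1)/(n+1):
  ∫_0^4 u(x)^2 dx = ∫_0^4 (x^4 + 2*x^3 + 7*x^2 + 6*x + 9) dx. Term by term:
    ∫_0^4 x^4 dx = 1024/5;  ∫_0^4 2*x^3 dx = 128;  ∫_0^4 7*x^2 dx = 448/3;
    ∫_0^4 6*x dx = 48;  ∫_0^4 9 dx = 36.
  Sum: 1024/5 + 128 + 448/3 + 48 + 36 = 8492/15.
  ∫_0^4 u'(x)^2 dx = ∫_0^4 (4*x^2 + 4*x + 1) dx. Term by term:
    ∫_0^4 4*x^2 dx = 256/3;  ∫_0^4 4*x dx = 32;  ∫_0^4 1 dx = 4.
  Sum: 256/3 + 32 + 4 = 364/3.
Adding: ||u||_{H^1}^2 = 8492/15 + 364/3 = 10312/15.


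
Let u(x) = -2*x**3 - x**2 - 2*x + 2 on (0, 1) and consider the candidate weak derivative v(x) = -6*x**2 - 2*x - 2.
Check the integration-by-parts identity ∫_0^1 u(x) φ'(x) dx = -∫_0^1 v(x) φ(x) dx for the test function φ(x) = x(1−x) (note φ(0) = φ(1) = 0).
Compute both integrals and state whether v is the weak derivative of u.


LHS = 4/5, RHS = 4/5. Yes, v = u' weakly.

u(x) = -2*x**3 - x**2 - 2*x + 2, classical derivative u'(x) = -6*x**2 - 2*x - 2.
φ(x) = x(1−x), so φ'(x) = 1 - 2*x.
Note φ(0) = φ(1) = 0, so the boundary term u·φ vanishes.
LHS = ∫_0^1 u(x) φ'(x) dx = ∫_0^1 (4*x^4 + 3*x^2 - 6*x + 2) dx. Term by term:
  ∫_0^1 4*x^4 dx = 4/5;  ∫_0^1 3*x^2 dx = 1;  ∫_0^1 -6*x dx = -3;
  ∫_0^1 2 dx = 2.
Sum: 4/5 + 1 − 3 + 2 = 4/5.
So LHS = 4/5.
∫_0^1 v(x) φ(x) dx = ∫_0^1 (6*x^4 - 4*x^3 - 2*x) dx. Term by term:
  ∫_0^1 6*x^4 dx = 6/5;  ∫_0^1 -4*x^3 dx = -1;  ∫_0^1 -2*x dx = -1.
Sum: 6/5 − 1 − 1 = -4/5.
So RHS = -∫_0^1 v(x) φ(x) dx = 4/5.
LHS = RHS, so the identity holds for this test φ.
Moreover u is smooth here and v(x) = u'(x) = -6*x**2 - 2*x - 2 pointwise, so the identity holds for every test function. Hence v is the weak derivative of u.


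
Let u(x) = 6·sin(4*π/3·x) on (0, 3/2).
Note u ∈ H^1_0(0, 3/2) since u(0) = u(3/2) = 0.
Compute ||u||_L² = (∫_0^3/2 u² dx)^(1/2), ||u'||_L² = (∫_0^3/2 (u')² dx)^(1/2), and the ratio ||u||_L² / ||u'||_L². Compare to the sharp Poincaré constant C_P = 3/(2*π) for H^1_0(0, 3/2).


||u||_L² / ||u'||_L² = 3/(4*π) < C_P = 3/(2*π).

u(x) = 6·sin(4*π/3·x), so u'(x) = 8*π*cos(4*π*x/3).
Writing u(x) = A·sin(kπx/L) with A = 6 and k = 2, use ∫_0^L sin²(kπx/L) dx = L/2 and ∫_0^L cos²(kπx/L) dx = L/2.
u² = 36·sin²(4*π/3·x) and (u')² = 64*π^2·cos²(4*π/3·x), and each of sin², cos² integrates to L/2 = 3/4 over (0, 3/2).
∫_0^3/2 u² dx = 27, so ||u||_L² = 3*sqrt(3).
∫_0^3/2 (u')² dx = 48*π^2, so ||u'||_L² = 4*sqrt(3)*π.
Ratio ||u||_L² / ||u'||_L² = 3/(4*π).
Sharp Poincaré constant on H^1_0(0, 3/2) is C_P = L/π = 3/(2*π), achieved by sin(2*π/3·x).
This is the k = 2 harmonic; the ratio L/(kπ) is strictly less than C_P = L/π, consistent with the sharp inequality ||u||_L² ≤ C_P ||u'||_L².


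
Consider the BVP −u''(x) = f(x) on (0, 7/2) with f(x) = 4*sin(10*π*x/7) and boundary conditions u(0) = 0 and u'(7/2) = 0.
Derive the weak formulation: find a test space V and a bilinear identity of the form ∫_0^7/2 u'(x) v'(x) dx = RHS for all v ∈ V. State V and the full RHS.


V = {v ∈ H^1(0, 7/2) : v(0) = 0} (test functions vanish at x = 0 where u is specified); weak form: ∫_0^7/2 u'v' dx = ∫_0^7/2 (4*sin(10*π*x/7)) v dx for all v ∈ V.

Multiply both sides by a test function v and integrate from 0 to 7/2:
  ∫_0^7/2 −u''(x) v(x) dx = ∫_0^7/2 f(x) v(x) dx.
Integrate the LHS by parts once:
  ∫_0^7/2 −u'' v dx = −[u'(x) v(x)]_0^7/2 + ∫_0^7/2 u'(x) v'(x) dx.
Thus ∫_0^7/2 u'(x) v'(x) dx = ∫_0^7/2 f(x) v(x) dx + [u'(x) v(x)]_0^7/2.
Choose V so that boundary terms are either known or forced to vanish.
Mixed BC: u(0) = 0 (Dirichlet) and u'(7/2) = 0 (Neumann). Define V = {v ∈ H^1(0, 7/2) : v(0) = 0}. Then [u' v]_0^7/2 = u'(7/2)·v(7/2) − u'(0)·0 = 0.
Weak formulation: find u (satisfying any essential BC) such that ∫_0^7/2 u'(x) v'(x) dx = ∫_0^7/2 f v dx for all v ∈ V (Dirichlet at 0 absorbed into V; the Neumann datum at x = 7/2 is zero, so no boundary term remains).
Substituting f(x) = 4*sin(10*π*x/7), the right-hand side is ∫_0^7/2 (4*sin(10*π*x/7)) v dx.


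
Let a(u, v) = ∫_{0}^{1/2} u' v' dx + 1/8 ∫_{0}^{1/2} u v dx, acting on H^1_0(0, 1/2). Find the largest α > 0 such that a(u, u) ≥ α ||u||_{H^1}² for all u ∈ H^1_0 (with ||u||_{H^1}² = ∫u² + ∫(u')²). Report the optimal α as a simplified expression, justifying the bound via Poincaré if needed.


α = (1 + 32*π^2)/(8*(1 + 4*π^2))

Coercivity of a(·,·) on H^1_0(0, 1/2) means a(u, u) ≥ α ||u||_{H^1}² for every u ∈ H^1_0.
The interval has length L = 1/2, and Poincaré/coercivity depend only on L. Here a(u, u) = ∫(u')² + (1/8)·∫u².
Here 0 < c = 1/8 < 1. The condition a(u,u) ≥ α||u||_{H^1}² reads (1−α)∫(u')² ≥ (α−c)∫u². Any admissible α is ≤ 1 (rapidly oscillating u have ∫u²/∫(u')² → 0), and α = 1 would force 0 ≥ (1−c)∫u², impossible since c < 1; so 1−α > 0. By the sharp Poincaré inequality on H^1_0 of an interval of length L, ∫(u')² ≥ (π/L)²∫u² with equality for the first sine mode sin(π(x−x₀)/L) (x₀ the left endpoint), so the inequality holds for all u iff (1−α)(π/L)² ≥ α − c, i.e. α ≤ ((π/L)² + c)/((π/L)² + 1) = (1 + c(L/π)²)/(1 + (L/π)²). With (π/L)² = 4*π^2 and c = 1/8, the largest admissible constant is α = ((π/L)² + c)/((π/L)² + 1).
Simplifying, α = (1 + 32*π^2)/(8*(1 + 4*π^2)).


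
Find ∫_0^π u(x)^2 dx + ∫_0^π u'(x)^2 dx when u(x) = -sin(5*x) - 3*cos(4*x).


||u||_{H^1(0,π)}^2 = 340/3 + 179*π/2

u'(x) = 12*sin(4*x) - 5*cos(5*x).
Expand u² and (u')² and integrate term by term on (0, π), using: for integers n ≥ 1, ∫_0^π sin²(nx) dx = ∫_0^π cos²(nx) dx = π/2; for n ≠ n', ∫_0^π sin(nx)sin(n'x) dx = ∫_0^π cos(nx)cos(n'x) dx = 0; and by product-to-sum, ∫_0^π sin(nx)cos(n'x) dx = ½∫_0^π [sin((n+n')x) + sin((n−n')x)] dx, which is 0 when n+n' is even and 2n/(n²−n'²) when n+n' is odd (it need not vanish on (0, π)).
  u² squared terms: (-1)²·∫sin(5x)² dx = 1·π/2 = π/2;  (-3)²·∫cos(4x)² dx = 9·π/2 = 9*π/2.
  u² cross terms: 2·(-1)·(-3)·∫sin(5x)·cos(4x) dx = 6·(10/9) = 20/3.
  So ∫_0^π u² dx = π/2 + 9*π/2 + 20/3 = 20/3 + 5*π.
  (u')² squared terms: (-5)²·∫cos(5x)² dx = 25·π/2 = 25*π/2;  (12)²·∫sin(4x)² dx = 144·π/2 = 72*π.
  (u')² cross terms: 2·(-5)·(12)·∫cos(5x)·sin(4x) dx = -120·(-8/9) = 320/3.
  So ∫_0^π (u')² dx = 25*π/2 + 72*π + 320/3 = 320/3 + 169*π/2.
||u||_{H^1}^2 = (20/3 + 5*π) + (320/3 + 169*π/2) = 340/3 + 179*π/2.


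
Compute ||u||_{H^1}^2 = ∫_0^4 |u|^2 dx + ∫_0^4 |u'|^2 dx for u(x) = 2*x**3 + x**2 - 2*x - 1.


||u||_{H^1}^2 = 1959316/105

The H^1 norm (squared) on an interval (0, L) is
  ||u||_{H^1}^2 = ∫_0^L u(x)^2 dx + ∫_0^L u'(x)^2 dx.
Compute u'(x) = 6*x**2 + 2*x - 2.
Then u(x)^2 = 4*x**6 + 4*x**5 - 7*x**4 - 8*x**3 + 2*x**2 + 4*x + 1 and u'(x)^2 = 36*x**4 + 24*x**3 - 20*x**2 - 8*x + 4.
Integrate each monomial from 0 to 4 using ∫_0^4 c·x^n dx = c·4^(n+1)/(n+1):
  ∫_0^4 u(x)^2 dx = ∫_0^4 (4*x^6 + 4*x^5 - 7*x^4 - 8*x^3 + 2*x^2 + 4*x + 1) dx. Term by term:
    ∫_0^4 4*x^6 dx = 65536/7;  ∫_0^4 4*x^5 dx = 8192/3;  ∫_0^4 -7*x^4 dx = -7168/5;
    ∫_0^4 -8*x^3 dx = -512;  ∫_0^4 2*x^2 dx = 128/3;  ∫_0^4 4*x dx = 32;
    ∫_0^4 1 dx = 4.
  Sum: 65536/7 + 8192/3 − 7168/5 − 512 + 128/3 + 32 + 4 = 1073732/105.
  ∫_0^4 u'(x)^2 dx = ∫_0^4 (36*x^4 + 24*x^3 - 20*x^2 - 8*x + 4) dx. Term by term:
    ∫_0^4 36*x^4 dx = 36864/5;  ∫_0^4 24*x^3 dx = 1536;  ∫_0^4 -20*x^2 dx = -1280/3;
    ∫_0^4 -8*x dx = -64;  ∫_0^4 4 dx = 16.
  Sum: 36864/5 + 1536 − 1280/3 − 64 + 16 = 126512/15.
Adding: ||u||_{H^1}^2 = 1073732/105 + 126512/15 = 1959316/105.


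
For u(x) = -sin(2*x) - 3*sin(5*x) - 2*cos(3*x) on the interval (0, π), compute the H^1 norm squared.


||u||_{H^1(0,π)}^2 = -32 + 279*π/2

u'(x) = 6*sin(3*x) - 2*cos(2*x) - 15*cos(5*x).
Expand u² and (u')² and integrate term by term on (0, π), using: for integers n ≥ 1, ∫_0^π sin²(nx) dx = ∫_0^π cos²(nx) dx = π/2; for n ≠ n', ∫_0^π sin(nx)sin(n'x) dx = ∫_0^π cos(nx)cos(n'x) dx = 0; and by product-to-sum, ∫_0^π sin(nx)cos(n'x) dx = ½∫_0^π [sin((n+n')x) + sin((n−n')x)] dx, which is 0 when n+n' is even and 2n/(n²−n'²) when n+n' is odd (it need not vanish on (0, π)).
  u² squared terms: (-1)²·∫sin(2x)² dx = 1·π/2 = π/2;  (-3)²·∫sin(5x)² dx = 9·π/2 = 9*π/2;  (-2)²·∫cos(3x)² dx = 4·π/2 = 2*π.
  u² cross terms: 2·(-1)·(-3)·∫sin(2x)·sin(5x) dx = 6·(0) = 0;  2·(-1)·(-2)·∫sin(2x)·cos(3x) dx = 4·(-4/5) = -16/5;  2·(-3)·(-2)·∫sin(5x)·cos(3x) dx = 12·(0) = 0.
  So ∫_0^π u² dx = π/2 + 9*π/2 + 2*π + 0 − 16/5 + 0 = -16/5 + 7*π.
  (u')² squared terms: (-15)²·∫cos(5x)² dx = 225·π/2 = 225*π/2;  (-2)²·∫cos(2x)² dx = 4·π/2 = 2*π;  (6)²·∫sin(3x)² dx = 36·π/2 = 18*π.
  (u')² cross terms: 2·(-15)·(-2)·∫cos(5x)·cos(2x) dx = 60·(0) = 0;  2·(-15)·(6)·∫cos(5x)·sin(3x) dx = -180·(0) = 0;  2·(-2)·(6)·∫cos(2x)·sin(3x) dx = -24·(6/5) = -144/5.
  So ∫_0^π (u')² dx = 225*π/2 + 2*π + 18*π + 0 + 0 − 144/5 = -144/5 + 265*π/2.
||u||_{H^1}^2 = (-16/5 + 7*π) + (-144/5 + 265*π/2) = -32 + 279*π/2.


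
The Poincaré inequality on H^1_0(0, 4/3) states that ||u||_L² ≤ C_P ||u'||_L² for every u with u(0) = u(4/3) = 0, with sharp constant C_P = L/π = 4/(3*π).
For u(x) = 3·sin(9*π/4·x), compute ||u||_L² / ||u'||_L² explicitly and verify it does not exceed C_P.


||u||_L² / ||u'||_L² = 4/(9*π) < C_P = 4/(3*π).

u(x) = 3·sin(9*π/4·x), so u'(x) = 27*π*cos(9*π*x/4)/4.
Writing u(x) = A·sin(kπx/L) with A = 3 and k = 3, use ∫_0^L sin²(kπx/L) dx = L/2 and ∫_0^L cos²(kπx/L) dx = L/2.
u² = 9·sin²(9*π/4·x) and (u')² = 729*π^2/16·cos²(9*π/4·x), and each of sin², cos² integrates to L/2 = 2/3 over (0, 4/3).
∫_0^4/3 u² dx = 6, so ||u||_L² = sqrt(6).
∫_0^4/3 (u')² dx = 243*π^2/8, so ||u'||_L² = 9*sqrt(6)*π/4.
Ratio ||u||_L² / ||u'||_L² = 4/(9*π).
Sharp Poincaré constant on H^1_0(0, 4/3) is C_P = L/π = 4/(3*π), achieved by sin(3*π/4·x).
This is the k = 3 harmonic; the ratio L/(kπ) is strictly less than C_P = L/π, consistent with the sharp inequality ||u||_L² ≤ C_P ||u'||_L².


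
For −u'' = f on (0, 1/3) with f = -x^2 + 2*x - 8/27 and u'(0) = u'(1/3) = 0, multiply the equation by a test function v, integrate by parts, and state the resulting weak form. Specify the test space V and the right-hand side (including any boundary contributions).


V = H^1(0, 1/3) (no boundary constraint on v; u is determined up to an additive constant); weak form: ∫_0^1/3 u'v' dx = ∫_0^1/3 (-x^2 + 2*x - 8/27) v dx for all v ∈ V.

Multiply both sides by a test function v and integrate from 0 to 1/3:
  ∫_0^1/3 −u''(x) v(x) dx = ∫_0^1/3 f(x) v(x) dx.
Integrate the LHS by parts once:
  ∫_0^1/3 −u'' v dx = −[u'(x) v(x)]_0^1/3 + ∫_0^1/3 u'(x) v'(x) dx.
Thus ∫_0^1/3 u'(x) v'(x) dx = ∫_0^1/3 f(x) v(x) dx + [u'(x) v(x)]_0^1/3.
Choose V so that boundary terms are either known or forced to vanish.
u has homogeneous Neumann: u'(0) = u'(1/3) = 0. So [u' v]_0^1/3 = 0·v(1/3) − 0·v(0) = 0 for any v; take V = H^1(0, 1/3).
Weak formulation: find u (satisfying any essential BC) such that ∫_0^1/3 u'(x) v'(x) dx = ∫_0^1/3 f v dx for all v ∈ V (homogeneous Neumann, so boundary terms vanish).
Substituting f(x) = -x^2 + 2*x - 8/27, the right-hand side is ∫_0^1/3 (-x^2 + 2*x - 8/27) v dx.
Compatibility check (pure Neumann): taking v ≡ 1 ∈ V gives 0 = ∫_0^1/3 f dx + (0) − (0), i.e. ∫_0^1/3 f dx must equal u'(0) − u'(1/3) = 0. Indeed ∫_0^1/3 (-x^2 + 2*x - 8/27) dx = 0, so the data are compatible. The solution is then unique only up to an additive constant (fix it e.g. by requiring ∫_0^1/3 u dx = 0).


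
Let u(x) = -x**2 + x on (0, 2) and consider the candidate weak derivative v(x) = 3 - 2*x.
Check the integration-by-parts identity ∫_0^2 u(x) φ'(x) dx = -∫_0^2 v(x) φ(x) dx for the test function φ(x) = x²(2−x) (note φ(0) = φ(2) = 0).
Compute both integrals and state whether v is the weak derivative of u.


LHS = 28/15, RHS = -4/5. No, v is not the weak derivative of u.

u(x) = -x**2 + x, classical derivative u'(x) = 1 - 2*x.
φ(x) = x²(2−x), so φ'(x) = x*(4 - 3*x).
Note φ(0) = φ(2) = 0, so the boundary term u·φ vanishes.
LHS = ∫_0^2 u(x) φ'(x) dx = ∫_0^2 (3*x^4 - 7*x^3 + 4*x^2) dx. Term by term:
  ∫_0^2 3*x^4 dx = 96/5;  ∫_0^2 -7*x^3 dx = -28;  ∫_0^2 4*x^2 dx = 32/3.
Sum: 96/5 − 28 + 32/3 = 28/15.
So LHS = 28/15.
∫_0^2 v(x) φ(x) dx = ∫_0^2 (2*x^4 - 7*x^3 + 6*x^2) dx. Term by term:
  ∫_0^2 2*x^4 dx = 64/5;  ∫_0^2 -7*x^3 dx = -28;  ∫_0^2 6*x^2 dx = 16.
Sum: 64/5 − 28 + 16 = 4/5.
So RHS = -∫_0^2 v(x) φ(x) dx = -4/5.
LHS − RHS = 8/3 ≠ 0, so the identity fails.
(For a valid weak derivative the identity must hold for EVERY test function, in particular this one. The failure shows v is NOT the weak derivative of u.)
Correct weak derivative would be u'(x) = 1 - 2*x.


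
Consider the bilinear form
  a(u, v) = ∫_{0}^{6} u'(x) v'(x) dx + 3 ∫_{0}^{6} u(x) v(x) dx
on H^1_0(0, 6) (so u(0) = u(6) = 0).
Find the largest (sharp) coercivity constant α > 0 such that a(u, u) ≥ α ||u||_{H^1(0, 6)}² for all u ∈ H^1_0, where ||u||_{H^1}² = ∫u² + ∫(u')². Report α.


α = 1

Coercivity of a(·,·) on H^1_0(0, 6) means a(u, u) ≥ α ||u||_{H^1}² for every u ∈ H^1_0.
The interval has length L = 6, and Poincaré/coercivity depend only on L. Here a(u, u) = ∫(u')² + (3)·∫u².
Here c = 3 ≥ 1, so a(u,u) = ∫(u')² + c∫u² ≥ ∫(u')² + ∫u² = ||u||_{H^1}², i.e. α = 1 works. No larger α is possible: a(u,u) ≥ α||u||_{H^1}² means (1−α)∫(u')² ≥ (α−c)∫u², and for the modes u_n = sin(nπ(x−x₀)/L) (x₀ the left endpoint) one has ∫u_n²/∫(u_n')² = (L/(nπ))² → 0, so a(u_n,u_n)/||u_n||_{H^1}² → 1. Hence the optimal constant is α = 1.
Therefore α = 1.


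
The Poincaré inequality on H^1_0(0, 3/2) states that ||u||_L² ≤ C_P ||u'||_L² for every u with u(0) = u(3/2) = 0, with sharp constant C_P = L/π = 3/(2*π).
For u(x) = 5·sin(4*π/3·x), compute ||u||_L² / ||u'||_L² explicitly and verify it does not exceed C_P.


||u||_L² / ||u'||_L² = 3/(4*π) < C_P = 3/(2*π).

u(x) = 5·sin(4*π/3·x), so u'(x) = 20*π*cos(4*π*x/3)/3.
Writing u(x) = A·sin(kπx/L) with A = 5 and k = 2, use ∫_0^L sin²(kπx/L) dx = L/2 and ∫_0^L cos²(kπx/L) dx = L/2.
u² = 25·sin²(4*π/3·x) and (u')² = 400*π^2/9·cos²(4*π/3·x), and each of sin², cos² integrates to L/2 = 3/4 over (0, 3/2).
∫_0^3/2 u² dx = 75/4, so ||u||_L² = 5*sqrt(3)/2.
∫_0^3/2 (u')² dx = 100*π^2/3, so ||u'||_L² = 10*sqrt(3)*π/3.
Ratio ||u||_L² / ||u'||_L² = 3/(4*π).
Sharp Poincaré constant on H^1_0(0, 3/2) is C_P = L/π = 3/(2*π), achieved by sin(2*π/3·x).
This is the k = 2 harmonic; the ratio L/(kπ) is strictly less than C_P = L/π, consistent with the sharp inequality ||u||_L² ≤ C_P ||u'||_L².


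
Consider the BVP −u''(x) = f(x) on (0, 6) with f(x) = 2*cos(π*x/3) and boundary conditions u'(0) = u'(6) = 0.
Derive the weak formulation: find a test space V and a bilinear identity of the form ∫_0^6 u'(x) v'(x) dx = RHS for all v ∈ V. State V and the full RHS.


V = H^1(0, 6) (no boundary constraint on v; u is determined up to an additive constant); weak form: ∫_0^6 u'v' dx = ∫_0^6 (2*cos(π*x/3)) v dx for all v ∈ V.

Multiply both sides by a test function v and integrate from 0 to 6:
  ∫_0^6 −u''(x) v(x) dx = ∫_0^6 f(x) v(x) dx.
Integrate the LHS by parts once:
  ∫_0^6 −u'' v dx = −[u'(x) v(x)]_0^6 + ∫_0^6 u'(x) v'(x) dx.
Thus ∫_0^6 u'(x) v'(x) dx = ∫_0^6 f(x) v(x) dx + [u'(x) v(x)]_0^6.
Choose V so that boundary terms are either known or forced to vanish.
u has homogeneous Neumann: u'(0) = u'(6) = 0. So [u' v]_0^6 = 0·v(6) − 0·v(0) = 0 for any v; take V = H^1(0, 6).
Weak formulation: find u (satisfying any essential BC) such that ∫_0^6 u'(x) v'(x) dx = ∫_0^6 f v dx for all v ∈ V (homogeneous Neumann, so boundary terms vanish).
Substituting f(x) = 2*cos(π*x/3), the right-hand side is ∫_0^6 (2*cos(π*x/3)) v dx.
Compatibility check (pure Neumann): taking v ≡ 1 ∈ V gives 0 = ∫_0^6 f dx + (0) − (0), i.e. ∫_0^6 f dx must equal u'(0) − u'(6) = 0. Indeed ∫_0^6 (2*cos(π*x/3)) dx = 0, so the data are compatible. The solution is then unique only up to an additive constant (fix it e.g. by requiring ∫_0^6 u dx = 0).


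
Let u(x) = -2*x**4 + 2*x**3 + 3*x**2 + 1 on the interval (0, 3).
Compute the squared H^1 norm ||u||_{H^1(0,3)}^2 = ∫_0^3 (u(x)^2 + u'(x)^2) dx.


||u||_{H^1}^2 = 8724

The H^1 norm (squared) on an interval (0, L) is
  ||u||_{H^1}^2 = ∫_0^L u(x)^2 dx + ∫_0^L u'(x)^2 dx.
Compute u'(x) = -8*x**3 + 6*x**2 + 6*x.
Then u(x)^2 = 4*x**8 - 8*x**7 - 8*x**6 + 12*x**5 + 5*x**4 + 4*x**3 + 6*x**2 + 1 and u'(x)^2 = 64*x**6 - 96*x**5 - 60*x**4 + 72*x**3 + 36*x**2.
Integrate each monomial from 0 to 3 using ∫_0^3 c·x^n dx = c·3^(n+1)/(n+1):
  ∫_0^3 u(x)^2 dx = ∫_0^3 (4*x^8 - 8*x^7 - 8*x^6 + 12*x^5 + 5*x^4 + 4*x^3 + 6*x^2 + 1) dx. Term by term:
    ∫_0^3 4*x^8 dx = 8748;  ∫_0^3 -8*x^7 dx = -6561;  ∫_0^3 -8*x^6 dx = -17496/7;
    ∫_0^3 12*x^5 dx = 1458;  ∫_0^3 5*x^4 dx = 243;  ∫_0^3 4*x^3 dx = 81;
    ∫_0^3 6*x^2 dx = 54;  ∫_0^3 1 dx = 3.
  Sum: 8748 − 6561 − 17496/7 + 1458 + 243 + 81 + 54 + 3 = 10686/7.
  ∫_0^3 u'(x)^2 dx = ∫_0^3 (64*x^6 - 96*x^5 - 60*x^4 + 72*x^3 + 36*x^2) dx. Term by term:
    ∫_0^3 64*x^6 dx = 139968/7;  ∫_0^3 -96*x^5 dx = -11664;  ∫_0^3 -60*x^4 dx = -2916;
    ∫_0^3 72*x^3 dx = 1458;  ∫_0^3 36*x^2 dx = 324.
  Sum: 139968/7 − 11664 − 2916 + 1458 + 324 = 50382/7.
Adding: ||u||_{H^1}^2 = 10686/7 + 50382/7 = 8724.


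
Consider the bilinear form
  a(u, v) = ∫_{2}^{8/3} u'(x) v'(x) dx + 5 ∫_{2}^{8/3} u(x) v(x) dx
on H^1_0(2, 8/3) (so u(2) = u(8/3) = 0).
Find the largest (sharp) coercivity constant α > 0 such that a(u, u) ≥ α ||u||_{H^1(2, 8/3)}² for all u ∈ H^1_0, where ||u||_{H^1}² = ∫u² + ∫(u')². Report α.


α = 1

Coercivity of a(·,·) on H^1_0(2, 8/3) means a(u, u) ≥ α ||u||_{H^1}² for every u ∈ H^1_0.
The interval has length L = 2/3, and Poincaré/coercivity depend only on L. Here a(u, u) = ∫(u')² + (5)·∫u².
Here c = 5 ≥ 1, so a(u,u) = ∫(u')² + c∫u² ≥ ∫(u')² + ∫u² = ||u||_{H^1}², i.e. α = 1 works. No larger α is possible: a(u,u) ≥ α||u||_{H^1}² means (1−α)∫(u')² ≥ (α−c)∫u², and for the modes u_n = sin(nπ(x−x₀)/L) (x₀ the left endpoint) one has ∫u_n²/∫(u_n')² = (L/(nπ))² → 0, so a(u_n,u_n)/||u_n||_{H^1}² → 1. Hence the optimal constant is α = 1.
Therefore α = 1.


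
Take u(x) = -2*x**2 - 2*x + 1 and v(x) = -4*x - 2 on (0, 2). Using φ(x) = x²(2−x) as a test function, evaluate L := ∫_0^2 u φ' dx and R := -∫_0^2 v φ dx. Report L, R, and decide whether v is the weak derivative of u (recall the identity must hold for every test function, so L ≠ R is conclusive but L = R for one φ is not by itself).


LHS = 136/15, RHS = 136/15. Yes, v = u' weakly.

u(x) = -2*x**2 - 2*x + 1, classical derivative u'(x) = -4*x - 2.
φ(x) = x²(2−x), so φ'(x) = x*(4 - 3*x).
Note φ(0) = φ(2) = 0, so the boundary term u·φ vanishes.
LHS = ∫_0^2 u(x) φ'(x) dx = ∫_0^2 (6*x^4 - 2*x^3 - 11*x^2 + 4*x) dx. Term by term:
  ∫_0^2 6*x^4 dx = 192/5;  ∫_0^2 -2*x^3 dx = -8;  ∫_0^2 -11*x^2 dx = -88/3;
  ∫_0^2 4*x dx = 8.
Sum: 192/5 − 8 − 88/3 + 8 = 136/15.
So LHS = 136/15.
∫_0^2 v(x) φ(x) dx = ∫_0^2 (4*x^4 - 6*x^3 - 4*x^2) dx. Term by term:
  ∫_0^2 4*x^4 dx = 128/5;  ∫_0^2 -6*x^3 dx = -24;  ∫_0^2 -4*x^2 dx = -32/3.
Sum: 128/5 − 24 − 32/3 = -136/15.
So RHS = -∫_0^2 v(x) φ(x) dx = 136/15.
LHS = RHS, so the identity holds for this test φ.
Moreover u is smooth here and v(x) = u'(x) = -4*x - 2 pointwise, so the identity holds for every test function. Hence v is the weak derivative of u.


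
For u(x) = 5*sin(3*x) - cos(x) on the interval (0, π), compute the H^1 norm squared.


||u||_{H^1(0,π)}^2 = 126*π

u'(x) = sin(x) + 15*cos(3*x).
Expand u² and (u')² and integrate term by term on (0, π), using: for integers n ≥ 1, ∫_0^π sin²(nx) dx = ∫_0^π cos²(nx) dx = π/2; for n ≠ n', ∫_0^π sin(nx)sin(n'x) dx = ∫_0^π cos(nx)cos(n'x) dx = 0; and by product-to-sum, ∫_0^π sin(nx)cos(n'x) dx = ½∫_0^π [sin((n+n')x) + sin((n−n')x)] dx, which is 0 when n+n' is even and 2n/(n²−n'²) when n+n' is odd (it need not vanish on (0, π)).
  u² squared terms: (-1)²·∫cos(x)² dx = 1·π/2 = π/2;  (5)²·∫sin(3x)² dx = 25·π/2 = 25*π/2.
  u² cross terms: 2·(-1)·(5)·∫cos(x)·sin(3x) dx = -10·(0) = 0.
  So ∫_0^π u² dx = π/2 + 25*π/2 + 0 = 13*π.
  (u')² squared terms: (15)²·∫cos(3x)² dx = 225·π/2 = 225*π/2;  (1)²·∫sin(x)² dx = 1·π/2 = π/2.
  (u')² cross terms: 2·(15)·(1)·∫cos(3x)·sin(x) dx = 30·(0) = 0.
  So ∫_0^π (u')² dx = 225*π/2 + π/2 + 0 = 113*π.
||u||_{H^1}^2 = (13*π) + (113*π) = 126*π.


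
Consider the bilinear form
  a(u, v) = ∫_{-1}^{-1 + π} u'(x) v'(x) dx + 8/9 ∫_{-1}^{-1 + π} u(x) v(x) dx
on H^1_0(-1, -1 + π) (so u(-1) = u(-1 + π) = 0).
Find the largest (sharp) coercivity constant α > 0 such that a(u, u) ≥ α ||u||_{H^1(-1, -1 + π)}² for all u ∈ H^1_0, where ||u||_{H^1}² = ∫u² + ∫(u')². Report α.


α = 17/18

Coercivity of a(·,·) on H^1_0(-1, -1 + π) means a(u, u) ≥ α ||u||_{H^1}² for every u ∈ H^1_0.
The interval has length L = π, and Poincaré/coercivity depend only on L. Here a(u, u) = ∫(u')² + (8/9)·∫u².
Here 0 < c = 8/9 < 1. The condition a(u,u) ≥ α||u||_{H^1}² reads (1−α)∫(u')² ≥ (α−c)∫u². Any admissible α is ≤ 1 (rapidly oscillating u have ∫u²/∫(u')² → 0), and α = 1 would force 0 ≥ (1−c)∫u², impossible since c < 1; so 1−α > 0. By the sharp Poincaré inequality on H^1_0 of an interval of length L, ∫(u')² ≥ (π/L)²∫u² with equality for the first sine mode sin(π(x−x₀)/L) (x₀ the left endpoint), so the inequality holds for all u iff (1−α)(π/L)² ≥ α − c, i.e. α ≤ ((π/L)² + c)/((π/L)² + 1) = (1 + c(L/π)²)/(1 + (L/π)²). With (π/L)² = 1 and c = 8/9, the largest admissible constant is α = ((π/L)² + c)/((π/L)² + 1).
Simplifying, α = 17/18.


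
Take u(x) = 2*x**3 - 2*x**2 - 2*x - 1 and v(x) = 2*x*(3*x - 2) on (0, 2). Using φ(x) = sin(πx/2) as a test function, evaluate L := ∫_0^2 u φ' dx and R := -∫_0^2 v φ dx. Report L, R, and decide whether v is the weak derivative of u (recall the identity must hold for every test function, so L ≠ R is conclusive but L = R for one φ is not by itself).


LHS = -24/π + 192/π^3, RHS = -32/π + 192/π^3. No, v is not the weak derivative of u.

u(x) = 2*x**3 - 2*x**2 - 2*x - 1, classical derivative u'(x) = 6*x**2 - 4*x - 2.
φ(x) = sin(πx/2), so φ'(x) = π*cos(π*x/2)/2.
Note φ(0) = φ(2) = 0, so the boundary term u·φ vanishes.
LHS = ∫_0^2 u(x) φ'(x) dx = ∫_0^2 (π*x^3*cos(π*x/2) - π*x^2*cos(π*x/2) - π*x*cos(π*x/2) - π*cos(π*x/2)/2) dx. Term by term:
  ∫_0^2 -π*cos(π*x/2)/2 dx = 0;  ∫_0^2 π*x^3*cos(π*x/2) dx = -48/π + 192/π^3;  ∫_0^2 -π*x*cos(π*x/2) dx = 8/π;
  ∫_0^2 -π*x^2*cos(π*x/2) dx = 16/π.
Sum: 0 + -48/π + 192/π^3 + 8/π + 16/π = -24/π + 192/π^3.
So LHS = -24/π + 192/π^3.
∫_0^2 v(x) φ(x) dx = ∫_0^2 (6*x^2*sin(π*x/2) - 4*x*sin(π*x/2)) dx. Term by term:
  ∫_0^2 -4*x*sin(π*x/2) dx = -16/π;  ∫_0^2 6*x^2*sin(π*x/2) dx = -192/π^3 + 48/π.
Sum: -16/π + -192/π^3 + 48/π = -192/π^3 + 32/π.
So RHS = -∫_0^2 v(x) φ(x) dx = -32/π + 192/π^3.
LHS − RHS = 8/π ≠ 0, so the identity fails.
(For a valid weak derivative the identity must hold for EVERY test function, in particular this one. The failure shows v is NOT the weak derivative of u.)
Correct weak derivative would be u'(x) = 6*x**2 - 4*x - 2.


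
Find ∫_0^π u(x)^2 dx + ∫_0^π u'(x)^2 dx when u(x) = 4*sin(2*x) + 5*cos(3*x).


||u||_{H^1(0,π)}^2 = -320 + 165*π

u'(x) = -15*sin(3*x) + 8*cos(2*x).
Expand u² and (u')² and integrate term by term on (0, π), using: for integers n ≥ 1, ∫_0^π sin²(nx) dx = ∫_0^π cos²(nx) dx = π/2; for n ≠ n', ∫_0^π sin(nx)sin(n'x) dx = ∫_0^π cos(nx)cos(n'x) dx = 0; and by product-to-sum, ∫_0^π sin(nx)cos(n'x) dx = ½∫_0^π [sin((n+n')x) + sin((n−n')x)] dx, which is 0 when n+n' is even and 2n/(n²−n'²) when n+n' is odd (it need not vanish on (0, π)).
  u² squared terms: (4)²·∫sin(2x)² dx = 16·π/2 = 8*π;  (5)²·∫cos(3x)² dx = 25·π/2 = 25*π/2.
  u² cross terms: 2·(4)·(5)·∫sin(2x)·cos(3x) dx = 40·(-4/5) = -32.
  So ∫_0^π u² dx = 8*π + 25*π/2 − 32 = -32 + 41*π/2.
  (u')² squared terms: (-15)²·∫sin(3x)² dx = 225·π/2 = 225*π/2;  (8)²·∫cos(2x)² dx = 64·π/2 = 32*π.
  (u')² cross terms: 2·(-15)·(8)·∫sin(3x)·cos(2x) dx = -240·(6/5) = -288.
  So ∫_0^π (u')² dx = 225*π/2 + 32*π − 288 = -288 + 289*π/2.
||u||_{H^1}^2 = (-32 + 41*π/2) + (-288 + 289*π/2) = -320 + 165*π.


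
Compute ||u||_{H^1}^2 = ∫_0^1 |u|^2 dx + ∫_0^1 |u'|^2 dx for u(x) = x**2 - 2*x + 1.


||u||_{H^1}^2 = 23/15

The H^1 norm (squared) on an interval (0, L) is
  ||u||_{H^1}^2 = ∫_0^L u(x)^2 dx + ∫_0^L u'(x)^2 dx.
Compute u'(x) = 2*x - 2.
Then u(x)^2 = x**4 - 4*x**3 + 6*x**2 - 4*x + 1 and u'(x)^2 = 4*x**2 - 8*x + 4.
Integrate each monomial from 0 to 1 using ∫_0^1 c·x^n dx = c·1^(n+1)/(n+1):
  ∫_0^1 u(x)^2 dx = ∫_0^1 (x^4 - 4*x^3 + 6*x^2 - 4*x + 1) dx. Term by term:
    ∫_0^1 x^4 dx = 1/5;  ∫_0^1 -4*x^3 dx = -1;  ∫_0^1 6*x^2 dx = 2;
    ∫_0^1 -4*x dx = -2;  ∫_0^1 1 dx = 1.
  Sum: 1/5 − 1 + 2 − 2 + 1 = 1/5.
  ∫_0^1 u'(x)^2 dx = ∫_0^1 (4*x^2 - 8*x + 4) dx. Term by term:
    ∫_0^1 4*x^2 dx = 4/3;  ∫_0^1 -8*x dx = -4;  ∫_0^1 4 dx = 4.
  Sum: 4/3 − 4 + 4 = 4/3.
Adding: ||u||_{H^1}^2 = 1/5 + 4/3 = 23/15.


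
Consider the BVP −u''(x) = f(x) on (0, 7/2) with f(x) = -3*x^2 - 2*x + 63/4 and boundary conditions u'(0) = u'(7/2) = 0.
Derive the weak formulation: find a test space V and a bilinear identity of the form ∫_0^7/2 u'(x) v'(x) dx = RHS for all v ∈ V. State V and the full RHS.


V = H^1(0, 7/2) (no boundary constraint on v; u is determined up to an additive constant); weak form: ∫_0^7/2 u'v' dx = ∫_0^7/2 (-3*x^2 - 2*x + 63/4) v dx for all v ∈ V.

Multiply both sides by a test function v and integrate from 0 to 7/2:
  ∫_0^7/2 −u''(x) v(x) dx = ∫_0^7/2 f(x) v(x) dx.
Integrate the LHS by parts once:
  ∫_0^7/2 −u'' v dx = −[u'(x) v(x)]_0^7/2 + ∫_0^7/2 u'(x) v'(x) dx.
Thus ∫_0^7/2 u'(x) v'(x) dx = ∫_0^7/2 f(x) v(x) dx + [u'(x) v(x)]_0^7/2.
Choose V so that boundary terms are either known or forced to vanish.
u has homogeneous Neumann: u'(0) = u'(7/2) = 0. So [u' v]_0^7/2 = 0·v(7/2) − 0·v(0) = 0 for any v; take V = H^1(0, 7/2).
Weak formulation: find u (satisfying any essential BC) such that ∫_0^7/2 u'(x) v'(x) dx = ∫_0^7/2 f v dx for all v ∈ V (homogeneous Neumann, so boundary terms vanish).
Substituting f(x) = -3*x^2 - 2*x + 63/4, the right-hand side is ∫_0^7/2 (-3*x^2 - 2*x + 63/4) v dx.
Compatibility check (pure Neumann): taking v ≡ 1 ∈ V gives 0 = ∫_0^7/2 f dx + (0) − (0), i.e. ∫_0^7/2 f dx must equal u'(0) − u'(7/2) = 0. Indeed ∫_0^7/2 (-3*x^2 - 2*x + 63/4) dx = 0, so the data are compatible. The solution is then unique only up to an additive constant (fix it e.g. by requiring ∫_0^7/2 u dx = 0).


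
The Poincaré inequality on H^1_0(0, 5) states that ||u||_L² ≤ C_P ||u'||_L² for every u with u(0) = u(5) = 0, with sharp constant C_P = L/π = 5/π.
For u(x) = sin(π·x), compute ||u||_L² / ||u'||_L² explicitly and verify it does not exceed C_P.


||u||_L² / ||u'||_L² = 1/π < C_P = 5/π.

u(x) = sin(π·x), so u'(x) = π*cos(π*x).
Writing u(x) = A·sin(kπx/L) with A = 1 and k = 5, use ∫_0^L sin²(kπx/L) dx = L/2 and ∫_0^L cos²(kπx/L) dx = L/2.
u² = 1·sin²(π·x) and (u')² = π^2·cos²(π·x), and each of sin², cos² integrates to L/2 = 5/2 over (0, 5).
∫_0^5 u² dx = 5/2, so ||u||_L² = sqrt(10)/2.
∫_0^5 (u')² dx = 5*π^2/2, so ||u'||_L² = sqrt(10)*π/2.
Ratio ||u||_L² / ||u'||_L² = 1/π.
Sharp Poincaré constant on H^1_0(0, 5) is C_P = L/π = 5/π, achieved by sin(π/5·x).
This is the k = 5 harmonic; the ratio L/(kπ) is strictly less than C_P = L/π, consistent with the sharp inequality ||u||_L² ≤ C_P ||u'||_L².


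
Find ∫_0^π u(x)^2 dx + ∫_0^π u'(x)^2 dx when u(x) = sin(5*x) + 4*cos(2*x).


||u||_{H^1(0,π)}^2 = 400/21 + 53*π

u'(x) = -8*sin(2*x) + 5*cos(5*x).
Expand u² and (u')² and integrate term by term on (0, π), using: for integers n ≥ 1, ∫_0^π sin²(nx) dx = ∫_0^π cos²(nx) dx = π/2; for n ≠ n', ∫_0^π sin(nx)sin(n'x) dx = ∫_0^π cos(nx)cos(n'x) dx = 0; and by product-to-sum, ∫_0^π sin(nx)cos(n'x) dx = ½∫_0^π [sin((n+n')x) + sin((n−n')x)] dx, which is 0 when n+n' is even and 2n/(n²−n'²) when n+n' is odd (it need not vanish on (0, π)).
  u² squared terms: (4)²·∫cos(2x)² dx = 16·π/2 = 8*π;  (1)²·∫sin(5x)² dx = 1·π/2 = π/2.
  u² cross terms: 2·(4)·(1)·∫cos(2x)·sin(5x) dx = 8·(10/21) = 80/21.
  So ∫_0^π u² dx = 8*π + π/2 + 80/21 = 80/21 + 17*π/2.
  (u')² squared terms: (-8)²·∫sin(2x)² dx = 64·π/2 = 32*π;  (5)²·∫cos(5x)² dx = 25·π/2 = 25*π/2.
  (u')² cross terms: 2·(-8)·(5)·∫sin(2x)·cos(5x) dx = -80·(-4/21) = 320/21.
  So ∫_0^π (u')² dx = 32*π + 25*π/2 + 320/21 = 320/21 + 89*π/2.
||u||_{H^1}^2 = (80/21 + 17*π/2) + (320/21 + 89*π/2) = 400/21 + 53*π.


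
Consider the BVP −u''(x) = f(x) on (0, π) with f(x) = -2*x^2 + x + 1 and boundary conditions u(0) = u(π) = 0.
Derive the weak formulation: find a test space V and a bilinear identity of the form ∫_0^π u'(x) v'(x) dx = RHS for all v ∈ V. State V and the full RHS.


V = H^1_0(0, π) (so v(0) = v(π) = 0); weak form: ∫_0^π u'v' dx = ∫_0^π (-2*x^2 + x + 1) v dx for all v ∈ V.

Multiply both sides by a test function v and integrate from 0 to π:
  ∫_0^π −u''(x) v(x) dx = ∫_0^π f(x) v(x) dx.
Integrate the LHS by parts once:
  ∫_0^π −u'' v dx = −[u'(x) v(x)]_0^π + ∫_0^π u'(x) v'(x) dx.
Thus ∫_0^π u'(x) v'(x) dx = ∫_0^π f(x) v(x) dx + [u'(x) v(x)]_0^π.
Choose V so that boundary terms are either known or forced to vanish.
u is Dirichlet: u(0) = u(π) = 0. Let V = H^1_0(0, π); then v(0) = v(π) = 0, and [u' v]_0^π = 0.
Weak formulation: find u (satisfying any essential BC) such that ∫_0^π u'(x) v'(x) dx = ∫_0^π f v dx for all v ∈ V.
Substituting f(x) = -2*x^2 + x + 1, the right-hand side is ∫_0^π (-2*x^2 + x + 1) v dx.


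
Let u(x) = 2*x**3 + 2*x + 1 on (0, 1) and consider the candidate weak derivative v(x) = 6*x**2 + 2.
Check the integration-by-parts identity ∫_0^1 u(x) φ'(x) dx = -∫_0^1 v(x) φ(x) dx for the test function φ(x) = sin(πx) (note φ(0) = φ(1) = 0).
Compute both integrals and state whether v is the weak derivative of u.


LHS = -10/π + 24/π^3, RHS = -10/π + 24/π^3. Yes, v = u' weakly.

u(x) = 2*x**3 + 2*x + 1, classical derivative u'(x) = 6*x**2 + 2.
φ(x) = sin(πx), so φ'(x) = π*cos(π*x).
Note φ(0) = φ(1) = 0, so the boundary term u·φ vanishes.
LHS = ∫_0^1 u(x) φ'(x) dx = ∫_0^1 (2*π*x^3*cos(π*x) + 2*π*x*cos(π*x) + π*cos(π*x)) dx. Term by term:
  ∫_0^1 π*cos(π*x) dx = 0;  ∫_0^1 2*π*x*cos(π*x) dx = -4/π;  ∫_0^1 2*π*x^3*cos(π*x) dx = -6/π + 24/π^3.
Sum: 0 − 4/π + -6/π + 24/π^3 = -10/π + 24/π^3.
So LHS = -10/π + 24/π^3.
∫_0^1 v(x) φ(x) dx = ∫_0^1 (6*x^2*sin(π*x) + 2*sin(π*x)) dx. Term by term:
  ∫_0^1 2*sin(π*x) dx = 4/π;  ∫_0^1 6*x^2*sin(π*x) dx = -24/π^3 + 6/π.
Sum: 4/π + -24/π^3 + 6/π = -24/π^3 + 10/π.
So RHS = -∫_0^1 v(x) φ(x) dx = -10/π + 24/π^3.
LHS = RHS, so the identity holds for this test φ.
Moreover u is smooth here and v(x) = u'(x) = 6*x**2 + 2 pointwise, so the identity holds for every test function. Hence v is the weak derivative of u.


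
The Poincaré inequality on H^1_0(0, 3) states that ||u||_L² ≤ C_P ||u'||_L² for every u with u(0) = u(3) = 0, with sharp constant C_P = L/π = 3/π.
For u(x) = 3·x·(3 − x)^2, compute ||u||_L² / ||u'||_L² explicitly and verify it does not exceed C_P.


||u||_L² / ||u'||_L² = 3*sqrt(14)/14 < C_P = 3/π.

u(x) = 3·x·(3 − x)^2, so u'(x) = 9*(x - 3)*(x - 1).
u(x) = 3·x·(3 − x)^2 vanishes at x = 0 and x = 3, so u ∈ H^1_0(0, 3). Differentiate via the product rule and integrate the resulting polynomials term by term.
  ∫_0^3 u² dx = ∫_0^3 (9*x^6 - 108*x^5 + 486*x^4 - 972*x^3 + 729*x^2) dx. Term by term:
    ∫_0^3 9*x^6 dx = 19683/7;  ∫_0^3 -108*x^5 dx = -13122;  ∫_0^3 486*x^4 dx = 118098/5;
    ∫_0^3 -972*x^3 dx = -19683;  ∫_0^3 729*x^2 dx = 6561.
  Sum: 19683/7 − 13122 + 118098/5 − 19683 + 6561 = 6561/35.
  ∫_0^3 (u')² dx = ∫_0^3 (81*x^4 - 648*x^3 + 1782*x^2 - 1944*x + 729) dx. Term by term:
    ∫_0^3 81*x^4 dx = 19683/5;  ∫_0^3 -648*x^3 dx = -13122;  ∫_0^3 1782*x^2 dx = 16038;
    ∫_0^3 -1944*x dx = -8748;  ∫_0^3 729 dx = 2187.
  Sum: 19683/5 − 13122 + 16038 − 8748 + 2187 = 1458/5.
∫_0^3 u² dx = 6561/35, so ||u||_L² = 81*sqrt(35)/35.
∫_0^3 (u')² dx = 1458/5, so ||u'||_L² = 27*sqrt(10)/5.
Ratio ||u||_L² / ||u'||_L² = 3*sqrt(14)/14.
Sharp Poincaré constant on H^1_0(0, 3) is C_P = L/π = 3/π, achieved by sin(π/3·x).
A polynomial bump cannot attain the sharp Poincaré constant (only the first sine eigenfunction does), so the ratio is strictly less than C_P, consistent with ||u||_L² ≤ C_P ||u'||_L².


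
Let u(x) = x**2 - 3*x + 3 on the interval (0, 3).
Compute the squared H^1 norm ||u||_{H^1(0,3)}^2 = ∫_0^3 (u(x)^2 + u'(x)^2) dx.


||u||_{H^1}^2 = 171/10

The H^1 norm (squared) on an interval (0, L) is
  ||u||_{H^1}^2 = ∫_0^L u(x)^2 dx + ∫_0^L u'(x)^2 dx.
Compute u'(x) = 2*x - 3.
Then u(x)^2 = x**4 - 6*x**3 + 15*x**2 - 18*x + 9 and u'(x)^2 = 4*x**2 - 12*x + 9.
Integrate each monomial from 0 to 3 using ∫_0^3 c·x^n dx = c·3^(n+1)/(n+1):
  ∫_0^3 u(x)^2 dx = ∫_0^3 (x^4 - 6*x^3 + 15*x^2 - 18*x + 9) dx. Term by term:
    ∫_0^3 x^4 dx = 243/5;  ∫_0^3 -6*x^3 dx = -243/2;  ∫_0^3 15*x^2 dx = 135;
    ∫_0^3 -18*x dx = -81;  ∫_0^3 9 dx = 27.
  Sum: 243/5 − 243/2 + 135 − 81 + 27 = 81/10.
  ∫_0^3 u'(x)^2 dx = ∫_0^3 (4*x^2 - 12*x + 9) dx. Term by term:
    ∫_0^3 4*x^2 dx = 36;  ∫_0^3 -12*x dx = -54;  ∫_0^3 9 dx = 27.
  Sum: 36 − 54 + 27 = 9.
Adding: ||u||_{H^1}^2 = 81/10 + 9 = 171/10.


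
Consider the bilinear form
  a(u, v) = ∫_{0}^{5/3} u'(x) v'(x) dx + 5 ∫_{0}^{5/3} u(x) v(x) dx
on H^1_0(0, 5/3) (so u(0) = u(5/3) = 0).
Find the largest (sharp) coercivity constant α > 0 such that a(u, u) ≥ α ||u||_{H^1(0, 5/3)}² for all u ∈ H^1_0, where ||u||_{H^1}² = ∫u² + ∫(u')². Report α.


α = 1

Coercivity of a(·,·) on H^1_0(0, 5/3) means a(u, u) ≥ α ||u||_{H^1}² for every u ∈ H^1_0.
The interval has length L = 5/3, and Poincaré/coercivity depend only on L. Here a(u, u) = ∫(u')² + (5)·∫u².
Here c = 5 ≥ 1, so a(u,u) = ∫(u')² + c∫u² ≥ ∫(u')² + ∫u² = ||u||_{H^1}², i.e. α = 1 works. No larger α is possible: a(u,u) ≥ α||u||_{H^1}² means (1−α)∫(u')² ≥ (α−c)∫u², and for the modes u_n = sin(nπ(x−x₀)/L) (x₀ the left endpoint) one has ∫u_n²/∫(u_n')² = (L/(nπ))² → 0, so a(u_n,u_n)/||u_n||_{H^1}² → 1. Hence the optimal constant is α = 1.
Therefore α = 1.


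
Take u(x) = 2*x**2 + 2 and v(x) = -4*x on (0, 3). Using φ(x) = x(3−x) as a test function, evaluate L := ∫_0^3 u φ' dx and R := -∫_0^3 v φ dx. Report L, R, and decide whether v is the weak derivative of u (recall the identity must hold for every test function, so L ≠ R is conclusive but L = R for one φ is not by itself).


LHS = -27, RHS = 27. No, v is not the weak derivative of u.

u(x) = 2*x**2 + 2, classical derivative u'(x) = 4*x.
φ(x) = x(3−x), so φ'(x) = 3 - 2*x.
Note φ(0) = φ(3) = 0, so the boundary term u·φ vanishes.
LHS = ∫_0^3 u(x) φ'(x) dx = ∫_0^3 (-4*x^3 + 6*x^2 - 4*x + 6) dx. Term by term:
  ∫_0^3 -4*x^3 dx = -81;  ∫_0^3 6*x^2 dx = 54;  ∫_0^3 -4*x dx = -18;
  ∫_0^3 6 dx = 18.
Sum: -81 + 54 − 18 + 18 = -27.
So LHS = -27.
∫_0^3 v(x) φ(x) dx = ∫_0^3 (4*x^3 - 12*x^2) dx. Term by term:
  ∫_0^3 4*x^3 dx = 81;  ∫_0^3 -12*x^2 dx = -108.
Sum: 81 − 108 = -27.
So RHS = -∫_0^3 v(x) φ(x) dx = 27.
LHS − RHS = -54 ≠ 0, so the identity fails.
(For a valid weak derivative the identity must hold for EVERY test function, in particular this one. The failure shows v is NOT the weak derivative of u.)
Correct weak derivative would be u'(x) = 4*x.


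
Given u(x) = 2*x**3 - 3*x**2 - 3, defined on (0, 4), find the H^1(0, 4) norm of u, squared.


||u||_{H^1}^2 = 43388/7

The H^1 norm (squared) on an interval (0, L) is
  ||u||_{H^1}^2 = ∫_0^L u(x)^2 dx + ∫_0^L u'(x)^2 dx.
Compute u'(x) = 6*x**2 - 6*x.
Then u(x)^2 = 4*x**6 - 12*x**5 + 9*x**4 - 12*x**3 + 18*x**2 + 9 and u'(x)^2 = 36*x**4 - 72*x**3 + 36*x**2.
Integrate each monomial from 0 to 4 using ∫_0^4 c·x^n dx = c·4^(n+1)/(n+1):
  ∫_0^4 u(x)^2 dx = ∫_0^4 (4*x^6 - 12*x^5 + 9*x^4 - 12*x^3 + 18*x^2 + 9) dx. Term by term:
    ∫_0^4 4*x^6 dx = 65536/7;  ∫_0^4 -12*x^5 dx = -8192;  ∫_0^4 9*x^4 dx = 9216/5;
    ∫_0^4 -12*x^3 dx = -768;  ∫_0^4 18*x^2 dx = 384;  ∫_0^4 9 dx = 36.
  Sum: 65536/7 − 8192 + 9216/5 − 768 + 384 + 36 = 93292/35.
  ∫_0^4 u'(x)^2 dx = ∫_0^4 (36*x^4 - 72*x^3 + 36*x^2) dx. Term by term:
    ∫_0^4 36*x^4 dx = 36864/5;  ∫_0^4 -72*x^3 dx = -4608;  ∫_0^4 36*x^2 dx = 768.
  Sum: 36864/5 − 4608 + 768 = 17664/5.
Adding: ||u||_{H^1}^2 = 93292/35 + 17664/5 = 43388/7.


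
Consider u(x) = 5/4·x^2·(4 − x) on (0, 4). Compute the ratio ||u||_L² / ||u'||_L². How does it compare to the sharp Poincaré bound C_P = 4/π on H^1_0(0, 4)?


||u||_L² / ||u'||_L² = 2*sqrt(14)/7 < C_P = 4/π.

u(x) = 5/4·x^2·(4 − x), so u'(x) = 5*x*(8 - 3*x)/4.
u(x) = 5/4·x^2·(4 − x) vanishes at x = 0 and x = 4, so u ∈ H^1_0(0, 4). Differentiate via the product rule and integrate the resulting polynomials term by term.
  ∫_0^4 u² dx = ∫_0^4 (25*x^6/16 - 25*x^5/2 + 25*x^4) dx. Term by term:
    ∫_0^4 25*x^6/16 dx = 25600/7;  ∫_0^4 -25*x^5/2 dx = -25600/3;  ∫_0^4 25*x^4 dx = 5120.
  Sum: 25600/7 − 25600/3 + 5120 = 5120/21.
  ∫_0^4 (u')² dx = ∫_0^4 (225*x^4/16 - 75*x^3 + 100*x^2) dx. Term by term:
    ∫_0^4 225*x^4/16 dx = 2880;  ∫_0^4 -75*x^3 dx = -4800;  ∫_0^4 100*x^2 dx = 6400/3.
  Sum: 2880 − 4800 + 6400/3 = 640/3.
∫_0^4 u² dx = 5120/21, so ||u||_L² = 32*sqrt(105)/21.
∫_0^4 (u')² dx = 640/3, so ||u'||_L² = 8*sqrt(30)/3.
Ratio ||u||_L² / ||u'||_L² = 2*sqrt(14)/7.
Sharp Poincaré constant on H^1_0(0, 4) is C_P = L/π = 4/π, achieved by sin(π/4·x).
A polynomial bump cannot attain the sharp Poincaré constant (only the first sine eigenfunction does), so the ratio is strictly less than C_P, consistent with ||u||_L² ≤ C_P ||u'||_L².
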